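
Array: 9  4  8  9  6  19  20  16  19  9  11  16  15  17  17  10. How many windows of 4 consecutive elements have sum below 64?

9 4 8 9 → sum 30  < 64 ✓
4 8 9 6 → sum 27  < 64 ✓
8 9 6 19 → sum 42  < 64 ✓
9 6 19 20 → sum 54  < 64 ✓
6 19 20 16 → sum 61  < 64 ✓
19 20 16 19 → sum 74
20 16 19 9 → sum 64
16 19 9 11 → sum 55  < 64 ✓
19 9 11 16 → sum 55  < 64 ✓
9 11 16 15 → sum 51  < 64 ✓
11 16 15 17 → sum 59  < 64 ✓
16 15 17 17 → sum 65
15 17 17 10 → sum 59  < 64 ✓
10 windows satisfy the condition.

10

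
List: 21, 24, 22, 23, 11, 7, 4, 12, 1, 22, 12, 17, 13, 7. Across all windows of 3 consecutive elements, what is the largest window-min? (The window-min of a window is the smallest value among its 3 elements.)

22

[21, 24, 22] → min 21
[24, 22, 23] → min 22
[22, 23, 11] → min 11
[23, 11, 7] → min 7
[11, 7, 4] → min 4
[7, 4, 12] → min 4
[4, 12, 1] → min 1
[12, 1, 22] → min 1
[1, 22, 12] → min 1
[22, 12, 17] → min 12
[12, 17, 13] → min 12
[17, 13, 7] → min 7
Largest of these is 22.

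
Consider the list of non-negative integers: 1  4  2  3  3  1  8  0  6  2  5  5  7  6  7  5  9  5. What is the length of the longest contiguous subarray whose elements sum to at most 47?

[1] sum 1 len 1
[1, 4] sum 5 len 2
[1, 4, 2] sum 7 len 3
[1, 4, 2, 3] sum 10 len 4
[1, 4, 2, 3, 3] sum 13 len 5
[1, 4, 2, 3, 3, 1] sum 14 len 6
[1, 4, 2, 3, 3, 1, 8] sum 22 len 7
[1, 4, 2, 3, 3, 1, 8, 0] sum 22 len 8
[1, 4, 2, 3, 3, 1, 8, 0, 6] sum 28 len 9
[1, 4, 2, 3, 3, 1, 8, 0, 6, 2] sum 30 len 10
[1, 4, 2, 3, 3, 1, 8, 0, 6, 2, 5] sum 35 len 11
[1, 4, 2, 3, 3, 1, 8, 0, 6, 2, 5, 5] sum 40 len 12
[1, 4, 2, 3, 3, 1, 8, 0, 6, 2, 5, 5, 7] sum 47 len 13
[3, 3, 1, 8, 0, 6, 2, 5, 5, 7, 6] sum 46 len 11
[1, 8, 0, 6, 2, 5, 5, 7, 6, 7] sum 47 len 10
[0, 6, 2, 5, 5, 7, 6, 7, 5] sum 43 len 9
[2, 5, 5, 7, 6, 7, 5, 9] sum 46 len 8
[5, 7, 6, 7, 5, 9, 5] sum 44 len 7
Longest length seen: 13.

13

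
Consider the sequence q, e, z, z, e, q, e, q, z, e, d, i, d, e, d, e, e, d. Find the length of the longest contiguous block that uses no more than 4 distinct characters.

11

add q: window [q] (1 distinct), len 1
add e: window [q, e] (2 distinct), len 2
add z: window [q, e, z] (3 distinct), len 3
add z: window [q, e, z, z] (3 distinct), len 4
add e: window [q, e, z, z, e] (3 distinct), len 5
add q: window [q, e, z, z, e, q] (3 distinct), len 6
add e: window [q, e, z, z, e, q, e] (3 distinct), len 7
add q: window [q, e, z, z, e, q, e, q] (3 distinct), len 8
add z: window [q, e, z, z, e, q, e, q, z] (3 distinct), len 9
add e: window [q, e, z, z, e, q, e, q, z, e] (3 distinct), len 10
add d: window [q, e, z, z, e, q, e, q, z, e, d] (4 distinct), len 11
add i: window [z, e, d, i] (4 distinct), len 4
add d: window [z, e, d, i, d] (4 distinct), len 5
add e: window [z, e, d, i, d, e] (4 distinct), len 6
add d: window [z, e, d, i, d, e, d] (4 distinct), len 7
add e: window [z, e, d, i, d, e, d, e] (4 distinct), len 8
add e: window [z, e, d, i, d, e, d, e, e] (4 distinct), len 9
add d: window [z, e, d, i, d, e, d, e, e, d] (4 distinct), len 10
Longest length with ≤4 distinct: 11.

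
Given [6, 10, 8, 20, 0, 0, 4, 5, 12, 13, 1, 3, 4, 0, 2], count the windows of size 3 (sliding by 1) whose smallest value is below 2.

9

(6, 10, 8) → min 6
(10, 8, 20) → min 8
(8, 20, 0) → min 0  < 2 ✓
(20, 0, 0) → min 0  < 2 ✓
(0, 0, 4) → min 0  < 2 ✓
(0, 4, 5) → min 0  < 2 ✓
(4, 5, 12) → min 4
(5, 12, 13) → min 5
(12, 13, 1) → min 1  < 2 ✓
(13, 1, 3) → min 1  < 2 ✓
(1, 3, 4) → min 1  < 2 ✓
(3, 4, 0) → min 0  < 2 ✓
(4, 0, 2) → min 0  < 2 ✓
9 windows satisfy the condition.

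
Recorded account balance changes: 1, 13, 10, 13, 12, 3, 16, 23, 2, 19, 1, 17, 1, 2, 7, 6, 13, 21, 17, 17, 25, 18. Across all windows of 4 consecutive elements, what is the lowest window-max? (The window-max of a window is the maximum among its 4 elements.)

7

(1, 13, 10, 13) → max 13
(13, 10, 13, 12) → max 13
(10, 13, 12, 3) → max 13
(13, 12, 3, 16) → max 16
(12, 3, 16, 23) → max 23
(3, 16, 23, 2) → max 23
(16, 23, 2, 19) → max 23
(23, 2, 19, 1) → max 23
(2, 19, 1, 17) → max 19
(19, 1, 17, 1) → max 19
(1, 17, 1, 2) → max 17
(17, 1, 2, 7) → max 17
(1, 2, 7, 6) → max 7
(2, 7, 6, 13) → max 13
(7, 6, 13, 21) → max 21
(6, 13, 21, 17) → max 21
(13, 21, 17, 17) → max 21
(21, 17, 17, 25) → max 25
(17, 17, 25, 18) → max 25
Lowest of these is 7.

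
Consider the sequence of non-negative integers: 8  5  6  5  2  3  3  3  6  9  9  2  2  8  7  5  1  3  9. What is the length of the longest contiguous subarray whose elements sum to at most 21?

5

[8] sum 8 len 1
[8, 5] sum 13 len 2
[8, 5, 6] sum 19 len 3
[5, 6, 5] sum 16 len 3
[5, 6, 5, 2] sum 18 len 4
[5, 6, 5, 2, 3] sum 21 len 5
[6, 5, 2, 3, 3] sum 19 len 5
[5, 2, 3, 3, 3] sum 16 len 5
[2, 3, 3, 3, 6] sum 17 len 5
[3, 3, 6, 9] sum 21 len 4
[9, 9] sum 18 len 2
[9, 9, 2] sum 20 len 3
[9, 2, 2] sum 13 len 3
[9, 2, 2, 8] sum 21 len 4
[2, 2, 8, 7] sum 19 len 4
[8, 7, 5] sum 20 len 3
[8, 7, 5, 1] sum 21 len 4
[7, 5, 1, 3] sum 16 len 4
[5, 1, 3, 9] sum 18 len 4
Longest length seen: 5.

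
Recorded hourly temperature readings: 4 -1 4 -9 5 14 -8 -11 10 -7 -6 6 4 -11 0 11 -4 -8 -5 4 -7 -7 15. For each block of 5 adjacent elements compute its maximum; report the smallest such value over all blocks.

4 -1 4 -9 5 → max 5
-1 4 -9 5 14 → max 14
4 -9 5 14 -8 → max 14
-9 5 14 -8 -11 → max 14
5 14 -8 -11 10 → max 14
14 -8 -11 10 -7 → max 14
-8 -11 10 -7 -6 → max 10
-11 10 -7 -6 6 → max 10
10 -7 -6 6 4 → max 10
-7 -6 6 4 -11 → max 6
-6 6 4 -11 0 → max 6
6 4 -11 0 11 → max 11
4 -11 0 11 -4 → max 11
-11 0 11 -4 -8 → max 11
0 11 -4 -8 -5 → max 11
11 -4 -8 -5 4 → max 11
-4 -8 -5 4 -7 → max 4
-8 -5 4 -7 -7 → max 4
-5 4 -7 -7 15 → max 15
Smallest of these is 4.

4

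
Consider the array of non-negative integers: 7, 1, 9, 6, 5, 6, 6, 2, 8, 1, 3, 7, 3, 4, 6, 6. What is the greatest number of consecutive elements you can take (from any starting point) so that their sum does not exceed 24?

6

add 7: [7] sum 7, len 1
add 1: [7, 1] sum 8, len 2
add 9: [7, 1, 9] sum 17, len 3
add 6: [7, 1, 9, 6] sum 23, len 4
add 5: [1, 9, 6, 5] sum 21, len 4
add 6: [6, 5, 6] sum 17, len 3
add 6: [6, 5, 6, 6] sum 23, len 4
add 2: [5, 6, 6, 2] sum 19, len 4
add 8: [6, 6, 2, 8] sum 22, len 4
add 1: [6, 6, 2, 8, 1] sum 23, len 5
add 3: [6, 2, 8, 1, 3] sum 20, len 5
add 7: [2, 8, 1, 3, 7] sum 21, len 5
add 3: [2, 8, 1, 3, 7, 3] sum 24, len 6
add 4: [1, 3, 7, 3, 4] sum 18, len 5
add 6: [1, 3, 7, 3, 4, 6] sum 24, len 6
add 6: [3, 4, 6, 6] sum 19, len 4
Longest length seen: 6.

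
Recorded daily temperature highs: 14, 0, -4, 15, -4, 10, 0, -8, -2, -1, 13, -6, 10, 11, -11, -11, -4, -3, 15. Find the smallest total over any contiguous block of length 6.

-11

14 0 -4 15 -4 10 → sum 31
0 -4 15 -4 10 0 → sum 17
-4 15 -4 10 0 -8 → sum 9
15 -4 10 0 -8 -2 → sum 11
-4 10 0 -8 -2 -1 → sum -5
10 0 -8 -2 -1 13 → sum 12
0 -8 -2 -1 13 -6 → sum -4
-8 -2 -1 13 -6 10 → sum 6
-2 -1 13 -6 10 11 → sum 25
-1 13 -6 10 11 -11 → sum 16
13 -6 10 11 -11 -11 → sum 6
-6 10 11 -11 -11 -4 → sum -11
10 11 -11 -11 -4 -3 → sum -8
11 -11 -11 -4 -3 15 → sum -3
Smallest of these is -11.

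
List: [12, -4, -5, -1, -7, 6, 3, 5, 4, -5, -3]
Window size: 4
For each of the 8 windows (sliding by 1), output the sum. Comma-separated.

2, -17, -7, 1, 7, 18, 7, 1

12 -4 -5 -1 → sum 2
-4 -5 -1 -7 → sum -17
-5 -1 -7 6 → sum -7
-1 -7 6 3 → sum 1
-7 6 3 5 → sum 7
6 3 5 4 → sum 18
3 5 4 -5 → sum 7
5 4 -5 -3 → sum 1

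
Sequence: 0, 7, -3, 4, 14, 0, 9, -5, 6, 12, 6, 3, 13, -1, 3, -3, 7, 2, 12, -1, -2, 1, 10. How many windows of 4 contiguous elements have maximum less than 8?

0 7 -3 4 → max 7  < 8 ✓
7 -3 4 14 → max 14
-3 4 14 0 → max 14
4 14 0 9 → max 14
14 0 9 -5 → max 14
0 9 -5 6 → max 9
9 -5 6 12 → max 12
-5 6 12 6 → max 12
6 12 6 3 → max 12
12 6 3 13 → max 13
6 3 13 -1 → max 13
3 13 -1 3 → max 13
13 -1 3 -3 → max 13
-1 3 -3 7 → max 7  < 8 ✓
3 -3 7 2 → max 7  < 8 ✓
-3 7 2 12 → max 12
7 2 12 -1 → max 12
2 12 -1 -2 → max 12
12 -1 -2 1 → max 12
-1 -2 1 10 → max 10
3 windows satisfy the condition.

3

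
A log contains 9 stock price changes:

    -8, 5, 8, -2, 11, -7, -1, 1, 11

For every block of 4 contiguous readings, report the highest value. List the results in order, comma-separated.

(-8, 5, 8, -2) → max 8
(5, 8, -2, 11) → max 11
(8, -2, 11, -7) → max 11
(-2, 11, -7, -1) → max 11
(11, -7, -1, 1) → max 11
(-7, -1, 1, 11) → max 11

8, 11, 11, 11, 11, 11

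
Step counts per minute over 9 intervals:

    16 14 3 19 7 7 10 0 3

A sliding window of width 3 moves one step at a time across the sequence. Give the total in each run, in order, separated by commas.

16 14 3 → sum 33
14 3 19 → sum 36
3 19 7 → sum 29
19 7 7 → sum 33
7 7 10 → sum 24
7 10 0 → sum 17
10 0 3 → sum 13

33, 36, 29, 33, 24, 17, 13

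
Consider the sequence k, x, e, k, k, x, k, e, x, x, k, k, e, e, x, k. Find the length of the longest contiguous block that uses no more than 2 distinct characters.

Extend right; when distinct count exceeds 2, shrink from the left:
[k] 1 distinct, len 1
[k, x] 2 distinct, len 2
[x, e] 2 distinct, len 2
[e, k] 2 distinct, len 2
[e, k, k] 2 distinct, len 3
[k, k, x] 2 distinct, len 3
[k, k, x, k] 2 distinct, len 4
[k, e] 2 distinct, len 2
[e, x] 2 distinct, len 2
[e, x, x] 2 distinct, len 3
[x, x, k] 2 distinct, len 3
[x, x, k, k] 2 distinct, len 4
[k, k, e] 2 distinct, len 3
[k, k, e, e] 2 distinct, len 4
[e, e, x] 2 distinct, len 3
[x, k] 2 distinct, len 2
Longest length with ≤2 distinct: 4.

4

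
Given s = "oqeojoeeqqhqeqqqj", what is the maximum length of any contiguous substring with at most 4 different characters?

11

add o: window [o] (1 distinct), len 1
add q: window [o, q] (2 distinct), len 2
add e: window [o, q, e] (3 distinct), len 3
add o: window [o, q, e, o] (3 distinct), len 4
add j: window [o, q, e, o, j] (4 distinct), len 5
add o: window [o, q, e, o, j, o] (4 distinct), len 6
add e: window [o, q, e, o, j, o, e] (4 distinct), len 7
add e: window [o, q, e, o, j, o, e, e] (4 distinct), len 8
add q: window [o, q, e, o, j, o, e, e, q] (4 distinct), len 9
add q: window [o, q, e, o, j, o, e, e, q, q] (4 distinct), len 10
add h: window [o, e, e, q, q, h] (4 distinct), len 6
add q: window [o, e, e, q, q, h, q] (4 distinct), len 7
add e: window [o, e, e, q, q, h, q, e] (4 distinct), len 8
add q: window [o, e, e, q, q, h, q, e, q] (4 distinct), len 9
add q: window [o, e, e, q, q, h, q, e, q, q] (4 distinct), len 10
add q: window [o, e, e, q, q, h, q, e, q, q, q] (4 distinct), len 11
add j: window [e, e, q, q, h, q, e, q, q, q, j] (4 distinct), len 11
Longest length with ≤4 distinct: 11.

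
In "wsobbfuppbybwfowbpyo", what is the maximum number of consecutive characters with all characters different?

add w: [w] len 1
add s: [w, s] len 2
add o: [w, s, o] len 3
add b: [w, s, o, b] len 4
add b (repeat b, move left end past it): [b] len 1
add f: [b, f] len 2
add u: [b, f, u] len 3
add p: [b, f, u, p] len 4
add p (repeat p, move left end past it): [p] len 1
add b: [p, b] len 2
add y: [p, b, y] len 3
add b (repeat b, move left end past it): [y, b] len 2
add w: [y, b, w] len 3
add f: [y, b, w, f] len 4
add o: [y, b, w, f, o] len 5
add w (repeat w, move left end past it): [f, o, w] len 3
add b: [f, o, w, b] len 4
add p: [f, o, w, b, p] len 5
add y: [f, o, w, b, p, y] len 6
add o (repeat o, move left end past it): [w, b, p, y, o] len 5
Longest all-distinct length: 6.

6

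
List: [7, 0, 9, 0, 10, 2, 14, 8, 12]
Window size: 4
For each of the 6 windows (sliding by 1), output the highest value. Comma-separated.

Sliding a size-4 window across the 9 values:
(7, 0, 9, 0) → max 9
(0, 9, 0, 10) → max 10
(9, 0, 10, 2) → max 10
(0, 10, 2, 14) → max 14
(10, 2, 14, 8) → max 14
(2, 14, 8, 12) → max 14

9, 10, 10, 14, 14, 14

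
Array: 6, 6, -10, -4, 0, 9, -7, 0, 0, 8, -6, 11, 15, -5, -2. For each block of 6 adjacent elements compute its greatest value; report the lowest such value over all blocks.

9

(6, 6, -10, -4, 0, 9) → max 9
(6, -10, -4, 0, 9, -7) → max 9
(-10, -4, 0, 9, -7, 0) → max 9
(-4, 0, 9, -7, 0, 0) → max 9
(0, 9, -7, 0, 0, 8) → max 9
(9, -7, 0, 0, 8, -6) → max 9
(-7, 0, 0, 8, -6, 11) → max 11
(0, 0, 8, -6, 11, 15) → max 15
(0, 8, -6, 11, 15, -5) → max 15
(8, -6, 11, 15, -5, -2) → max 15
Lowest of these is 9.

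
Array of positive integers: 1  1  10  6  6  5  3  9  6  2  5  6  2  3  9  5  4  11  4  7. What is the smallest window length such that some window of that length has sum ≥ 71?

add 1: running sum 1 < 71
add 1: running sum 2 < 71
add 10: running sum 12 < 71
add 6: running sum 18 < 71
add 6: running sum 24 < 71
add 5: running sum 29 < 71
add 3: running sum 32 < 71
add 9: running sum 41 < 71
add 6: running sum 47 < 71
add 2: running sum 49 < 71
add 5: running sum 54 < 71
add 6: running sum 60 < 71
add 2: running sum 62 < 71
add 3: running sum 65 < 71
end 14: [10, 6, 6, 5, 3, 9, 6, 2, 5, 6, 2, 3, 9] sum 72, len 13
end 15: [10, 6, 6, 5, 3, 9, 6, 2, 5, 6, 2, 3, 9, 5] sum 77, len 14
end 16: [6, 6, 5, 3, 9, 6, 2, 5, 6, 2, 3, 9, 5, 4] sum 71, len 14
end 17: [6, 5, 3, 9, 6, 2, 5, 6, 2, 3, 9, 5, 4, 11] sum 76, len 14
end 18: [5, 3, 9, 6, 2, 5, 6, 2, 3, 9, 5, 4, 11, 4] sum 74, len 14
end 19: [9, 6, 2, 5, 6, 2, 3, 9, 5, 4, 11, 4, 7] sum 73, len 13
Shortest qualifying length: 13.

13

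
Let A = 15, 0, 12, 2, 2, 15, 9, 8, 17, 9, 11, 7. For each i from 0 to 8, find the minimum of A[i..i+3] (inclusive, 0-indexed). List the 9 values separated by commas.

0, 0, 2, 2, 2, 8, 8, 8, 7

(15, 0, 12, 2) → min 0
(0, 12, 2, 2) → min 0
(12, 2, 2, 15) → min 2
(2, 2, 15, 9) → min 2
(2, 15, 9, 8) → min 2
(15, 9, 8, 17) → min 8
(9, 8, 17, 9) → min 8
(8, 17, 9, 11) → min 8
(17, 9, 11, 7) → min 7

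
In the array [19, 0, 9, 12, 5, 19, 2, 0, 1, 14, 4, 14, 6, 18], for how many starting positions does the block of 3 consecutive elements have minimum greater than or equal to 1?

(19, 0, 9) → min 0
(0, 9, 12) → min 0
(9, 12, 5) → min 5  ≥ 1 ✓
(12, 5, 19) → min 5  ≥ 1 ✓
(5, 19, 2) → min 2  ≥ 1 ✓
(19, 2, 0) → min 0
(2, 0, 1) → min 0
(0, 1, 14) → min 0
(1, 14, 4) → min 1  ≥ 1 ✓
(14, 4, 14) → min 4  ≥ 1 ✓
(4, 14, 6) → min 4  ≥ 1 ✓
(14, 6, 18) → min 6  ≥ 1 ✓
7 windows satisfy the condition.

7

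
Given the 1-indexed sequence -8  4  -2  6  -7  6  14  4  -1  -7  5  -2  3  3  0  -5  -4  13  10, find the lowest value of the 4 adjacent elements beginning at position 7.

-7

Elements at indices 7..10: 14, 4, -1, -7
min(14, 4, -1, -7) = -7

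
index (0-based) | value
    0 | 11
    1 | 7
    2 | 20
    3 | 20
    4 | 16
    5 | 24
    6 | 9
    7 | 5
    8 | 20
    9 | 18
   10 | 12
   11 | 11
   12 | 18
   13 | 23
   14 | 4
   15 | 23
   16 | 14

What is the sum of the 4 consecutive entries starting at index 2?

Elements at indices 2..5: 20, 20, 16, 24
sum(20, 20, 16, 24) = 80

80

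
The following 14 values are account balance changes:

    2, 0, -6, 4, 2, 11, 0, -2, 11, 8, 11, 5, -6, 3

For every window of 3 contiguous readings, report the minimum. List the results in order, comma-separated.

2 0 -6 → min -6
0 -6 4 → min -6
-6 4 2 → min -6
4 2 11 → min 2
2 11 0 → min 0
11 0 -2 → min -2
0 -2 11 → min -2
-2 11 8 → min -2
11 8 11 → min 8
8 11 5 → min 5
11 5 -6 → min -6
5 -6 3 → min -6

-6, -6, -6, 2, 0, -2, -2, -2, 8, 5, -6, -6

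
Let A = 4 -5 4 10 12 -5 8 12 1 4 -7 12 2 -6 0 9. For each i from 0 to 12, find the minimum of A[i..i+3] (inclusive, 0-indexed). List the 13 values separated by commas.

-5, -5, -5, -5, -5, -5, 1, -7, -7, -7, -7, -6, -6

[4, -5, 4, 10] → min -5
[-5, 4, 10, 12] → min -5
[4, 10, 12, -5] → min -5
[10, 12, -5, 8] → min -5
[12, -5, 8, 12] → min -5
[-5, 8, 12, 1] → min -5
[8, 12, 1, 4] → min 1
[12, 1, 4, -7] → min -7
[1, 4, -7, 12] → min -7
[4, -7, 12, 2] → min -7
[-7, 12, 2, -6] → min -7
[12, 2, -6, 0] → min -6
[2, -6, 0, 9] → min -6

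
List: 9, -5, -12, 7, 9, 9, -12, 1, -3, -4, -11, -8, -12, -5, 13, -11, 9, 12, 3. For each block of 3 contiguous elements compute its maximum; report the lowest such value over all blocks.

[9, -5, -12] → max 9
[-5, -12, 7] → max 7
[-12, 7, 9] → max 9
[7, 9, 9] → max 9
[9, 9, -12] → max 9
[9, -12, 1] → max 9
[-12, 1, -3] → max 1
[1, -3, -4] → max 1
[-3, -4, -11] → max -3
[-4, -11, -8] → max -4
[-11, -8, -12] → max -8
[-8, -12, -5] → max -5
[-12, -5, 13] → max 13
[-5, 13, -11] → max 13
[13, -11, 9] → max 13
[-11, 9, 12] → max 12
[9, 12, 3] → max 12
Lowest of these is -8.

-8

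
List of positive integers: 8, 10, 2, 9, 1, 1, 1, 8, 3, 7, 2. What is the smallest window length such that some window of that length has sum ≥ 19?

add 8: running sum 8 < 19
add 10: running sum 18 < 19
end 2: [8, 10, 2] sum 20, len 3
end 3: [10, 2, 9] sum 21, len 3
end 4: [10, 2, 9, 1] sum 22, len 4
end 5: [10, 2, 9, 1, 1] sum 23, len 5
end 6: [10, 2, 9, 1, 1, 1] sum 24, len 6
end 7: [9, 1, 1, 1, 8] sum 20, len 5
end 8: [9, 1, 1, 1, 8, 3] sum 23, len 6
end 9: [1, 8, 3, 7] sum 19, len 4
end 10: [8, 3, 7, 2] sum 20, len 4
Shortest qualifying length: 3.

3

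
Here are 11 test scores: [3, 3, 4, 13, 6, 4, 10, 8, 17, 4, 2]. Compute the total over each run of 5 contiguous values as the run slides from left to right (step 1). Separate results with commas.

29, 30, 37, 41, 45, 43, 41

Sliding a size-5 window across the 11 values:
(3, 3, 4, 13, 6) → sum 29
(3, 4, 13, 6, 4) → sum 30
(4, 13, 6, 4, 10) → sum 37
(13, 6, 4, 10, 8) → sum 41
(6, 4, 10, 8, 17) → sum 45
(4, 10, 8, 17, 4) → sum 43
(10, 8, 17, 4, 2) → sum 41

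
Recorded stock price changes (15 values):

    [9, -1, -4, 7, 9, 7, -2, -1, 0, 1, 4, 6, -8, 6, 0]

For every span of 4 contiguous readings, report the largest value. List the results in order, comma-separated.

Sliding a size-4 window across the 15 values:
[9, -1, -4, 7] → max 9
[-1, -4, 7, 9] → max 9
[-4, 7, 9, 7] → max 9
[7, 9, 7, -2] → max 9
[9, 7, -2, -1] → max 9
[7, -2, -1, 0] → max 7
[-2, -1, 0, 1] → max 1
[-1, 0, 1, 4] → max 4
[0, 1, 4, 6] → max 6
[1, 4, 6, -8] → max 6
[4, 6, -8, 6] → max 6
[6, -8, 6, 0] → max 6

9, 9, 9, 9, 9, 7, 1, 4, 6, 6, 6, 6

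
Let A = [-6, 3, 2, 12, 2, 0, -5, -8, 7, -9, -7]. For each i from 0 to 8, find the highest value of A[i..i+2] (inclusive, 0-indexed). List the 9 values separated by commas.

3, 12, 12, 12, 2, 0, 7, 7, 7

(-6, 3, 2) → max 3
(3, 2, 12) → max 12
(2, 12, 2) → max 12
(12, 2, 0) → max 12
(2, 0, -5) → max 2
(0, -5, -8) → max 0
(-5, -8, 7) → max 7
(-8, 7, -9) → max 7
(7, -9, -7) → max 7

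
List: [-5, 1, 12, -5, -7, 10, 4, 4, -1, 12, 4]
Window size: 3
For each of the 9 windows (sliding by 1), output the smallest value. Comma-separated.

Sliding a size-3 window across the 11 values:
[-5, 1, 12] → min -5
[1, 12, -5] → min -5
[12, -5, -7] → min -7
[-5, -7, 10] → min -7
[-7, 10, 4] → min -7
[10, 4, 4] → min 4
[4, 4, -1] → min -1
[4, -1, 12] → min -1
[-1, 12, 4] → min -1

-5, -5, -7, -7, -7, 4, -1, -1, -1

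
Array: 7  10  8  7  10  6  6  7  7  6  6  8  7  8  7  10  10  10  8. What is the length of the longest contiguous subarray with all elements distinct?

4

[7] len 1
[7, 10] len 2
[7, 10, 8] len 3
[10, 8, 7] len 3
[8, 7, 10] len 3
[8, 7, 10, 6] len 4
[6] len 1
[6, 7] len 2
[7] len 1
[7, 6] len 2
[6] len 1
[6, 8] len 2
[6, 8, 7] len 3
[7, 8] len 2
[8, 7] len 2
[8, 7, 10] len 3
[10] len 1
[10] len 1
[10, 8] len 2
Longest all-distinct length: 4.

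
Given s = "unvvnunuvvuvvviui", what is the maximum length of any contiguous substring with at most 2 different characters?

7

[u] 1 distinct, len 1
[u, n] 2 distinct, len 2
[n, v] 2 distinct, len 2
[n, v, v] 2 distinct, len 3
[n, v, v, n] 2 distinct, len 4
[n, u] 2 distinct, len 2
[n, u, n] 2 distinct, len 3
[n, u, n, u] 2 distinct, len 4
[u, v] 2 distinct, len 2
[u, v, v] 2 distinct, len 3
[u, v, v, u] 2 distinct, len 4
[u, v, v, u, v] 2 distinct, len 5
[u, v, v, u, v, v] 2 distinct, len 6
[u, v, v, u, v, v, v] 2 distinct, len 7
[v, v, v, i] 2 distinct, len 4
[i, u] 2 distinct, len 2
[i, u, i] 2 distinct, len 3
Longest length with ≤2 distinct: 7.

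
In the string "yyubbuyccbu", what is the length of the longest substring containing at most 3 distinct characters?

Extend right; when distinct count exceeds 3, shrink from the left:
[y] 1 distinct, len 1
[y, y] 1 distinct, len 2
[y, y, u] 2 distinct, len 3
[y, y, u, b] 3 distinct, len 4
[y, y, u, b, b] 3 distinct, len 5
[y, y, u, b, b, u] 3 distinct, len 6
[y, y, u, b, b, u, y] 3 distinct, len 7
[u, y, c] 3 distinct, len 3
[u, y, c, c] 3 distinct, len 4
[y, c, c, b] 3 distinct, len 4
[c, c, b, u] 3 distinct, len 4
Longest length with ≤3 distinct: 7.

7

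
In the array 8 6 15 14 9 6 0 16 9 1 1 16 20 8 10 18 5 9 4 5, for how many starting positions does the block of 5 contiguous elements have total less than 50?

[8, 6, 15, 14, 9] → sum 52
[6, 15, 14, 9, 6] → sum 50
[15, 14, 9, 6, 0] → sum 44  < 50 ✓
[14, 9, 6, 0, 16] → sum 45  < 50 ✓
[9, 6, 0, 16, 9] → sum 40  < 50 ✓
[6, 0, 16, 9, 1] → sum 32  < 50 ✓
[0, 16, 9, 1, 1] → sum 27  < 50 ✓
[16, 9, 1, 1, 16] → sum 43  < 50 ✓
[9, 1, 1, 16, 20] → sum 47  < 50 ✓
[1, 1, 16, 20, 8] → sum 46  < 50 ✓
[1, 16, 20, 8, 10] → sum 55
[16, 20, 8, 10, 18] → sum 72
[20, 8, 10, 18, 5] → sum 61
[8, 10, 18, 5, 9] → sum 50
[10, 18, 5, 9, 4] → sum 46  < 50 ✓
[18, 5, 9, 4, 5] → sum 41  < 50 ✓
10 windows satisfy the condition.

10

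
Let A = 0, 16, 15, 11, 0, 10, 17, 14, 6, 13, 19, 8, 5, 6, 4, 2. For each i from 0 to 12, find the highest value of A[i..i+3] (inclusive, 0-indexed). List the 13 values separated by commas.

(0, 16, 15, 11) → max 16
(16, 15, 11, 0) → max 16
(15, 11, 0, 10) → max 15
(11, 0, 10, 17) → max 17
(0, 10, 17, 14) → max 17
(10, 17, 14, 6) → max 17
(17, 14, 6, 13) → max 17
(14, 6, 13, 19) → max 19
(6, 13, 19, 8) → max 19
(13, 19, 8, 5) → max 19
(19, 8, 5, 6) → max 19
(8, 5, 6, 4) → max 8
(5, 6, 4, 2) → max 6

16, 16, 15, 17, 17, 17, 17, 19, 19, 19, 19, 8, 6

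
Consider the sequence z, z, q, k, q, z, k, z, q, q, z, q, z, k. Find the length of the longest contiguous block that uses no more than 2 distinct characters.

6

add z: window [z] (1 distinct), len 1
add z: window [z, z] (1 distinct), len 2
add q: window [z, z, q] (2 distinct), len 3
add k: window [q, k] (2 distinct), len 2
add q: window [q, k, q] (2 distinct), len 3
add z: window [q, z] (2 distinct), len 2
add k: window [z, k] (2 distinct), len 2
add z: window [z, k, z] (2 distinct), len 3
add q: window [z, q] (2 distinct), len 2
add q: window [z, q, q] (2 distinct), len 3
add z: window [z, q, q, z] (2 distinct), len 4
add q: window [z, q, q, z, q] (2 distinct), len 5
add z: window [z, q, q, z, q, z] (2 distinct), len 6
add k: window [z, k] (2 distinct), len 2
Longest length with ≤2 distinct: 6.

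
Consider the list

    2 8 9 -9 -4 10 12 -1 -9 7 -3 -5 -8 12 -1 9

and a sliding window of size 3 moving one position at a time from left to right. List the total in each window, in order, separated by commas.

19, 8, -4, -3, 18, 21, 2, -3, -5, -1, -16, -1, 3, 20

Sliding a size-3 window across the 16 values:
2 8 9 → sum 19
8 9 -9 → sum 8
9 -9 -4 → sum -4
-9 -4 10 → sum -3
-4 10 12 → sum 18
10 12 -1 → sum 21
12 -1 -9 → sum 2
-1 -9 7 → sum -3
-9 7 -3 → sum -5
7 -3 -5 → sum -1
-3 -5 -8 → sum -16
-5 -8 12 → sum -1
-8 12 -1 → sum 3
12 -1 9 → sum 20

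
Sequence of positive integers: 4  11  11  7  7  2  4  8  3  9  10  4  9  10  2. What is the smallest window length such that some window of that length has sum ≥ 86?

Extend right; whenever the sum reaches 86, record the length and shrink from the left:
add 4: running sum 4 < 86
add 11: running sum 15 < 86
add 11: running sum 26 < 86
add 7: running sum 33 < 86
add 7: running sum 40 < 86
add 2: running sum 42 < 86
add 4: running sum 46 < 86
add 8: running sum 54 < 86
add 3: running sum 57 < 86
add 9: running sum 66 < 86
add 10: running sum 76 < 86
add 4: running sum 80 < 86
end 12: [4, 11, 11, 7, 7, 2, 4, 8, 3, 9, 10, 4, 9] sum 89, len 13
end 13: [11, 11, 7, 7, 2, 4, 8, 3, 9, 10, 4, 9, 10] sum 95, len 13
end 14: [11, 7, 7, 2, 4, 8, 3, 9, 10, 4, 9, 10, 2] sum 86, len 13
Shortest qualifying length: 13.

13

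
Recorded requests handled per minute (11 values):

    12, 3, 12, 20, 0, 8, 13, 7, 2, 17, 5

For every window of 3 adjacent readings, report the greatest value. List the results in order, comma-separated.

12, 20, 20, 20, 13, 13, 13, 17, 17

Sliding a size-3 window across the 11 values:
12 3 12 → max 12
3 12 20 → max 20
12 20 0 → max 20
20 0 8 → max 20
0 8 13 → max 13
8 13 7 → max 13
13 7 2 → max 13
7 2 17 → max 17
2 17 5 → max 17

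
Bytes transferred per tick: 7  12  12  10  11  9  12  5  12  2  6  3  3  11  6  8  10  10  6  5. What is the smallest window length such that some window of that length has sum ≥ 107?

add 7: running sum 7 < 107
add 12: running sum 19 < 107
add 12: running sum 31 < 107
add 10: running sum 41 < 107
add 11: running sum 52 < 107
add 9: running sum 61 < 107
add 12: running sum 73 < 107
add 5: running sum 78 < 107
add 12: running sum 90 < 107
add 2: running sum 92 < 107
add 6: running sum 98 < 107
add 3: running sum 101 < 107
add 3: running sum 104 < 107
add 11: shortest ending here [12, 12, 10, 11, 9, 12, 5, 12, 2, 6, 3, 3, 11] sum 108, len 13
add 6: shortest ending here [12, 12, 10, 11, 9, 12, 5, 12, 2, 6, 3, 3, 11, 6] sum 114, len 14
add 8: shortest ending here [12, 10, 11, 9, 12, 5, 12, 2, 6, 3, 3, 11, 6, 8] sum 110, len 14
add 10: shortest ending here [10, 11, 9, 12, 5, 12, 2, 6, 3, 3, 11, 6, 8, 10] sum 108, len 14
add 10: shortest ending here [11, 9, 12, 5, 12, 2, 6, 3, 3, 11, 6, 8, 10, 10] sum 108, len 14
add 6: shortest ending here [11, 9, 12, 5, 12, 2, 6, 3, 3, 11, 6, 8, 10, 10, 6] sum 114, len 15
add 5: shortest ending here [9, 12, 5, 12, 2, 6, 3, 3, 11, 6, 8, 10, 10, 6, 5] sum 108, len 15
Shortest qualifying length: 13.

13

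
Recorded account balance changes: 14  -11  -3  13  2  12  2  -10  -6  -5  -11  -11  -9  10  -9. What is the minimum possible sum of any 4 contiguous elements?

[14, -11, -3, 13] → sum 13
[-11, -3, 13, 2] → sum 1
[-3, 13, 2, 12] → sum 24
[13, 2, 12, 2] → sum 29
[2, 12, 2, -10] → sum 6
[12, 2, -10, -6] → sum -2
[2, -10, -6, -5] → sum -19
[-10, -6, -5, -11] → sum -32
[-6, -5, -11, -11] → sum -33
[-5, -11, -11, -9] → sum -36
[-11, -11, -9, 10] → sum -21
[-11, -9, 10, -9] → sum -19
Minimum of these is -36.

-36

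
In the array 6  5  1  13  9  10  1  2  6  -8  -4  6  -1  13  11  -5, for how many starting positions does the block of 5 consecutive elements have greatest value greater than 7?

9

(6, 5, 1, 13, 9) → max 13  > 7 ✓
(5, 1, 13, 9, 10) → max 13  > 7 ✓
(1, 13, 9, 10, 1) → max 13  > 7 ✓
(13, 9, 10, 1, 2) → max 13  > 7 ✓
(9, 10, 1, 2, 6) → max 10  > 7 ✓
(10, 1, 2, 6, -8) → max 10  > 7 ✓
(1, 2, 6, -8, -4) → max 6
(2, 6, -8, -4, 6) → max 6
(6, -8, -4, 6, -1) → max 6
(-8, -4, 6, -1, 13) → max 13  > 7 ✓
(-4, 6, -1, 13, 11) → max 13  > 7 ✓
(6, -1, 13, 11, -5) → max 13  > 7 ✓
9 windows satisfy the condition.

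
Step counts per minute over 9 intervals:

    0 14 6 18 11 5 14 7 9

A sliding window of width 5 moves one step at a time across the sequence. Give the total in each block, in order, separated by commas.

0 14 6 18 11 → sum 49
14 6 18 11 5 → sum 54
6 18 11 5 14 → sum 54
18 11 5 14 7 → sum 55
11 5 14 7 9 → sum 46

49, 54, 54, 55, 46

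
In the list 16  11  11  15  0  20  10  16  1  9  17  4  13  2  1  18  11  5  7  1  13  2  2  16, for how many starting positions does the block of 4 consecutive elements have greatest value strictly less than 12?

1

(16, 11, 11, 15) → max 16
(11, 11, 15, 0) → max 15
(11, 15, 0, 20) → max 20
(15, 0, 20, 10) → max 20
(0, 20, 10, 16) → max 20
(20, 10, 16, 1) → max 20
(10, 16, 1, 9) → max 16
(16, 1, 9, 17) → max 17
(1, 9, 17, 4) → max 17
(9, 17, 4, 13) → max 17
(17, 4, 13, 2) → max 17
(4, 13, 2, 1) → max 13
(13, 2, 1, 18) → max 18
(2, 1, 18, 11) → max 18
(1, 18, 11, 5) → max 18
(18, 11, 5, 7) → max 18
(11, 5, 7, 1) → max 11  < 12 ✓
(5, 7, 1, 13) → max 13
(7, 1, 13, 2) → max 13
(1, 13, 2, 2) → max 13
(13, 2, 2, 16) → max 16
1 window satisfy the condition.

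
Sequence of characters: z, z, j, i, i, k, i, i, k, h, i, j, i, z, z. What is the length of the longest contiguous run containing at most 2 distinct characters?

[z] 1 distinct, len 1
[z, z] 1 distinct, len 2
[z, z, j] 2 distinct, len 3
[j, i] 2 distinct, len 2
[j, i, i] 2 distinct, len 3
[i, i, k] 2 distinct, len 3
[i, i, k, i] 2 distinct, len 4
[i, i, k, i, i] 2 distinct, len 5
[i, i, k, i, i, k] 2 distinct, len 6
[k, h] 2 distinct, len 2
[h, i] 2 distinct, len 2
[i, j] 2 distinct, len 2
[i, j, i] 2 distinct, len 3
[i, z] 2 distinct, len 2
[i, z, z] 2 distinct, len 3
Longest length with ≤2 distinct: 6.

6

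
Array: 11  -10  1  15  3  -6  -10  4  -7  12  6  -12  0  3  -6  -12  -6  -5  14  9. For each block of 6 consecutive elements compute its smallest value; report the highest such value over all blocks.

-10

(11, -10, 1, 15, 3, -6) → min -10
(-10, 1, 15, 3, -6, -10) → min -10
(1, 15, 3, -6, -10, 4) → min -10
(15, 3, -6, -10, 4, -7) → min -10
(3, -6, -10, 4, -7, 12) → min -10
(-6, -10, 4, -7, 12, 6) → min -10
(-10, 4, -7, 12, 6, -12) → min -12
(4, -7, 12, 6, -12, 0) → min -12
(-7, 12, 6, -12, 0, 3) → min -12
(12, 6, -12, 0, 3, -6) → min -12
(6, -12, 0, 3, -6, -12) → min -12
(-12, 0, 3, -6, -12, -6) → min -12
(0, 3, -6, -12, -6, -5) → min -12
(3, -6, -12, -6, -5, 14) → min -12
(-6, -12, -6, -5, 14, 9) → min -12
Highest of these is -10.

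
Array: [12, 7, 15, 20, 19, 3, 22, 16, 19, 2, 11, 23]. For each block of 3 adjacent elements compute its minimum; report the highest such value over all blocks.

16

[12, 7, 15] → min 7
[7, 15, 20] → min 7
[15, 20, 19] → min 15
[20, 19, 3] → min 3
[19, 3, 22] → min 3
[3, 22, 16] → min 3
[22, 16, 19] → min 16
[16, 19, 2] → min 2
[19, 2, 11] → min 2
[2, 11, 23] → min 2
Highest of these is 16.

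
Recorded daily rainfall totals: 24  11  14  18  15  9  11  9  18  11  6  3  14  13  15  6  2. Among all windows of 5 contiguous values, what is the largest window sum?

82

(24, 11, 14, 18, 15) → sum 82
(11, 14, 18, 15, 9) → sum 67
(14, 18, 15, 9, 11) → sum 67
(18, 15, 9, 11, 9) → sum 62
(15, 9, 11, 9, 18) → sum 62
(9, 11, 9, 18, 11) → sum 58
(11, 9, 18, 11, 6) → sum 55
(9, 18, 11, 6, 3) → sum 47
(18, 11, 6, 3, 14) → sum 52
(11, 6, 3, 14, 13) → sum 47
(6, 3, 14, 13, 15) → sum 51
(3, 14, 13, 15, 6) → sum 51
(14, 13, 15, 6, 2) → sum 50
Largest of these is 82.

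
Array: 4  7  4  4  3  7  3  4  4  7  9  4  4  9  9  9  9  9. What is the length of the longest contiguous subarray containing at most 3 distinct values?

[4] 1 distinct, len 1
[4, 7] 2 distinct, len 2
[4, 7, 4] 2 distinct, len 3
[4, 7, 4, 4] 2 distinct, len 4
[4, 7, 4, 4, 3] 3 distinct, len 5
[4, 7, 4, 4, 3, 7] 3 distinct, len 6
[4, 7, 4, 4, 3, 7, 3] 3 distinct, len 7
[4, 7, 4, 4, 3, 7, 3, 4] 3 distinct, len 8
[4, 7, 4, 4, 3, 7, 3, 4, 4] 3 distinct, len 9
[4, 7, 4, 4, 3, 7, 3, 4, 4, 7] 3 distinct, len 10
[4, 4, 7, 9] 3 distinct, len 4
[4, 4, 7, 9, 4] 3 distinct, len 5
[4, 4, 7, 9, 4, 4] 3 distinct, len 6
[4, 4, 7, 9, 4, 4, 9] 3 distinct, len 7
[4, 4, 7, 9, 4, 4, 9, 9] 3 distinct, len 8
[4, 4, 7, 9, 4, 4, 9, 9, 9] 3 distinct, len 9
[4, 4, 7, 9, 4, 4, 9, 9, 9, 9] 3 distinct, len 10
[4, 4, 7, 9, 4, 4, 9, 9, 9, 9, 9] 3 distinct, len 11
Longest length with ≤3 distinct: 11.

11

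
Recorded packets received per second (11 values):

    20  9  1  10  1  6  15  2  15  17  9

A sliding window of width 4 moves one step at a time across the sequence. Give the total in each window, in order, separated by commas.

Sliding a size-4 window across the 11 values:
[20, 9, 1, 10] → sum 40
[9, 1, 10, 1] → sum 21
[1, 10, 1, 6] → sum 18
[10, 1, 6, 15] → sum 32
[1, 6, 15, 2] → sum 24
[6, 15, 2, 15] → sum 38
[15, 2, 15, 17] → sum 49
[2, 15, 17, 9] → sum 43

40, 21, 18, 32, 24, 38, 49, 43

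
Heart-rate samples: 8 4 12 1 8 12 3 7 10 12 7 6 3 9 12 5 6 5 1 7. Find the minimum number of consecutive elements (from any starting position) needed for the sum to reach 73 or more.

10

add 8: running sum 8 < 73
add 4: running sum 12 < 73
add 12: running sum 24 < 73
add 1: running sum 25 < 73
add 8: running sum 33 < 73
add 12: running sum 45 < 73
add 3: running sum 48 < 73
add 7: running sum 55 < 73
add 10: running sum 65 < 73
end 9: [8, 4, 12, 1, 8, 12, 3, 7, 10, 12] sum 77, len 10
end 10: [4, 12, 1, 8, 12, 3, 7, 10, 12, 7] sum 76, len 10
end 11: [12, 1, 8, 12, 3, 7, 10, 12, 7, 6] sum 78, len 10
end 12: [12, 1, 8, 12, 3, 7, 10, 12, 7, 6, 3] sum 81, len 11
end 13: [8, 12, 3, 7, 10, 12, 7, 6, 3, 9] sum 77, len 10
end 14: [12, 3, 7, 10, 12, 7, 6, 3, 9, 12] sum 81, len 10
end 15: [3, 7, 10, 12, 7, 6, 3, 9, 12, 5] sum 74, len 10
end 16: [7, 10, 12, 7, 6, 3, 9, 12, 5, 6] sum 77, len 10
end 17: [10, 12, 7, 6, 3, 9, 12, 5, 6, 5] sum 75, len 10
end 18: [10, 12, 7, 6, 3, 9, 12, 5, 6, 5, 1] sum 76, len 11
end 19: [12, 7, 6, 3, 9, 12, 5, 6, 5, 1, 7] sum 73, len 11
Shortest qualifying length: 10.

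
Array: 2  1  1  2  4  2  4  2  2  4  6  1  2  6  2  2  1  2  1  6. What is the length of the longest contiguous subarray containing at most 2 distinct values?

7

Extend right; when distinct count exceeds 2, shrink from the left:
[2] 1 distinct, len 1
[2, 1] 2 distinct, len 2
[2, 1, 1] 2 distinct, len 3
[2, 1, 1, 2] 2 distinct, len 4
[2, 4] 2 distinct, len 2
[2, 4, 2] 2 distinct, len 3
[2, 4, 2, 4] 2 distinct, len 4
[2, 4, 2, 4, 2] 2 distinct, len 5
[2, 4, 2, 4, 2, 2] 2 distinct, len 6
[2, 4, 2, 4, 2, 2, 4] 2 distinct, len 7
[4, 6] 2 distinct, len 2
[6, 1] 2 distinct, len 2
[1, 2] 2 distinct, len 2
[2, 6] 2 distinct, len 2
[2, 6, 2] 2 distinct, len 3
[2, 6, 2, 2] 2 distinct, len 4
[2, 2, 1] 2 distinct, len 3
[2, 2, 1, 2] 2 distinct, len 4
[2, 2, 1, 2, 1] 2 distinct, len 5
[1, 6] 2 distinct, len 2
Longest length with ≤2 distinct: 7.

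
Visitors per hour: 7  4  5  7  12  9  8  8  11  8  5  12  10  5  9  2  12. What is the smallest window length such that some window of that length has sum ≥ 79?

9

add 7: running sum 7 < 79
add 4: running sum 11 < 79
add 5: running sum 16 < 79
add 7: running sum 23 < 79
add 12: running sum 35 < 79
add 9: running sum 44 < 79
add 8: running sum 52 < 79
add 8: running sum 60 < 79
add 11: running sum 71 < 79
end 9: [7, 4, 5, 7, 12, 9, 8, 8, 11, 8] sum 79, len 10
end 10: [7, 4, 5, 7, 12, 9, 8, 8, 11, 8, 5] sum 84, len 11
end 11: [7, 12, 9, 8, 8, 11, 8, 5, 12] sum 80, len 9
end 12: [12, 9, 8, 8, 11, 8, 5, 12, 10] sum 83, len 9
end 13: [12, 9, 8, 8, 11, 8, 5, 12, 10, 5] sum 88, len 10
end 14: [9, 8, 8, 11, 8, 5, 12, 10, 5, 9] sum 85, len 10
end 15: [9, 8, 8, 11, 8, 5, 12, 10, 5, 9, 2] sum 87, len 11
end 16: [8, 11, 8, 5, 12, 10, 5, 9, 2, 12] sum 82, len 10
Shortest qualifying length: 9.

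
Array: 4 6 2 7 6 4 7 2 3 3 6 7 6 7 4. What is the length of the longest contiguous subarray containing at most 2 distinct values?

4

add 4: window [4] (1 distinct), len 1
add 6: window [4, 6] (2 distinct), len 2
add 2: window [6, 2] (2 distinct), len 2
add 7: window [2, 7] (2 distinct), len 2
add 6: window [7, 6] (2 distinct), len 2
add 4: window [6, 4] (2 distinct), len 2
add 7: window [4, 7] (2 distinct), len 2
add 2: window [7, 2] (2 distinct), len 2
add 3: window [2, 3] (2 distinct), len 2
add 3: window [2, 3, 3] (2 distinct), len 3
add 6: window [3, 3, 6] (2 distinct), len 3
add 7: window [6, 7] (2 distinct), len 2
add 6: window [6, 7, 6] (2 distinct), len 3
add 7: window [6, 7, 6, 7] (2 distinct), len 4
add 4: window [7, 4] (2 distinct), len 2
Longest length with ≤2 distinct: 4.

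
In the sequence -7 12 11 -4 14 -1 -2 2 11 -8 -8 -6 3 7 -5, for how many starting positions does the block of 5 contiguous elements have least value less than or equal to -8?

6

[-7, 12, 11, -4, 14] → min -7
[12, 11, -4, 14, -1] → min -4
[11, -4, 14, -1, -2] → min -4
[-4, 14, -1, -2, 2] → min -4
[14, -1, -2, 2, 11] → min -2
[-1, -2, 2, 11, -8] → min -8  ≤ -8 ✓
[-2, 2, 11, -8, -8] → min -8  ≤ -8 ✓
[2, 11, -8, -8, -6] → min -8  ≤ -8 ✓
[11, -8, -8, -6, 3] → min -8  ≤ -8 ✓
[-8, -8, -6, 3, 7] → min -8  ≤ -8 ✓
[-8, -6, 3, 7, -5] → min -8  ≤ -8 ✓
6 windows satisfy the condition.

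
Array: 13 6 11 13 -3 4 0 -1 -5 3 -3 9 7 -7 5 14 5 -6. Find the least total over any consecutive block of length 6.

13 6 11 13 -3 4 → sum 44
6 11 13 -3 4 0 → sum 31
11 13 -3 4 0 -1 → sum 24
13 -3 4 0 -1 -5 → sum 8
-3 4 0 -1 -5 3 → sum -2
4 0 -1 -5 3 -3 → sum -2
0 -1 -5 3 -3 9 → sum 3
-1 -5 3 -3 9 7 → sum 10
-5 3 -3 9 7 -7 → sum 4
3 -3 9 7 -7 5 → sum 14
-3 9 7 -7 5 14 → sum 25
9 7 -7 5 14 5 → sum 33
7 -7 5 14 5 -6 → sum 18
Least of these is -2.

-2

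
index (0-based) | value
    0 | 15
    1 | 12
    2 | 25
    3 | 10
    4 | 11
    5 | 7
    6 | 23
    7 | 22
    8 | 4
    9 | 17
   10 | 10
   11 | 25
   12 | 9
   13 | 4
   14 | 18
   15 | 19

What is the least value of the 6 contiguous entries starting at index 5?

4

Elements at indices 5..10: 7, 23, 22, 4, 17, 10
min(7, 23, 22, 4, 17, 10) = 4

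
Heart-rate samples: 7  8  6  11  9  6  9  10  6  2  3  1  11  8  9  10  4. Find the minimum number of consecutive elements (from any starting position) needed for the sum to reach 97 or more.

Extend right; whenever the sum reaches 97, record the length and shrink from the left:
add 7: running sum 7 < 97
add 8: running sum 15 < 97
add 6: running sum 21 < 97
add 11: running sum 32 < 97
add 9: running sum 41 < 97
add 6: running sum 47 < 97
add 9: running sum 56 < 97
add 10: running sum 66 < 97
add 6: running sum 72 < 97
add 2: running sum 74 < 97
add 3: running sum 77 < 97
add 1: running sum 78 < 97
add 11: running sum 89 < 97
add 8: shortest ending here [7, 8, 6, 11, 9, 6, 9, 10, 6, 2, 3, 1, 11, 8] sum 97, len 14
add 9: shortest ending here [8, 6, 11, 9, 6, 9, 10, 6, 2, 3, 1, 11, 8, 9] sum 99, len 14
add 10: shortest ending here [6, 11, 9, 6, 9, 10, 6, 2, 3, 1, 11, 8, 9, 10] sum 101, len 14
add 4: shortest ending here [11, 9, 6, 9, 10, 6, 2, 3, 1, 11, 8, 9, 10, 4] sum 99, len 14
Shortest qualifying length: 14.

14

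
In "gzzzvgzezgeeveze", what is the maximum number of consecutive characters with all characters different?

add g: [g] len 1
add z: [g, z] len 2
add z (repeat z, move left end past it): [z] len 1
add z (repeat z, move left end past it): [z] len 1
add v: [z, v] len 2
add g: [z, v, g] len 3
add z (repeat z, move left end past it): [v, g, z] len 3
add e: [v, g, z, e] len 4
add z (repeat z, move left end past it): [e, z] len 2
add g: [e, z, g] len 3
add e (repeat e, move left end past it): [z, g, e] len 3
add e (repeat e, move left end past it): [e] len 1
add v: [e, v] len 2
add e (repeat e, move left end past it): [v, e] len 2
add z: [v, e, z] len 3
add e (repeat e, move left end past it): [z, e] len 2
Longest all-distinct length: 4.

4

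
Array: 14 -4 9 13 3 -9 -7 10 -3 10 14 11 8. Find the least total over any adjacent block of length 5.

-6

(14, -4, 9, 13, 3) → sum 35
(-4, 9, 13, 3, -9) → sum 12
(9, 13, 3, -9, -7) → sum 9
(13, 3, -9, -7, 10) → sum 10
(3, -9, -7, 10, -3) → sum -6
(-9, -7, 10, -3, 10) → sum 1
(-7, 10, -3, 10, 14) → sum 24
(10, -3, 10, 14, 11) → sum 42
(-3, 10, 14, 11, 8) → sum 40
Least of these is -6.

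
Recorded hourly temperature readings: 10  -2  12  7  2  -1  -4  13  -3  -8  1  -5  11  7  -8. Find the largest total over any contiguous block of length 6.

10 -2 12 7 2 -1 → sum 28
-2 12 7 2 -1 -4 → sum 14
12 7 2 -1 -4 13 → sum 29
7 2 -1 -4 13 -3 → sum 14
2 -1 -4 13 -3 -8 → sum -1
-1 -4 13 -3 -8 1 → sum -2
-4 13 -3 -8 1 -5 → sum -6
13 -3 -8 1 -5 11 → sum 9
-3 -8 1 -5 11 7 → sum 3
-8 1 -5 11 7 -8 → sum -2
Largest of these is 29.

29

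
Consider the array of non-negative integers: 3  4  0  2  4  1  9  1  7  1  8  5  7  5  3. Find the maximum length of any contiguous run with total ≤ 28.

8

add 3: [3] sum 3, len 1
add 4: [3, 4] sum 7, len 2
add 0: [3, 4, 0] sum 7, len 3
add 2: [3, 4, 0, 2] sum 9, len 4
add 4: [3, 4, 0, 2, 4] sum 13, len 5
add 1: [3, 4, 0, 2, 4, 1] sum 14, len 6
add 9: [3, 4, 0, 2, 4, 1, 9] sum 23, len 7
add 1: [3, 4, 0, 2, 4, 1, 9, 1] sum 24, len 8
add 7: [4, 0, 2, 4, 1, 9, 1, 7] sum 28, len 8
add 1: [0, 2, 4, 1, 9, 1, 7, 1] sum 25, len 8
add 8: [1, 9, 1, 7, 1, 8] sum 27, len 6
add 5: [1, 7, 1, 8, 5] sum 22, len 5
add 7: [7, 1, 8, 5, 7] sum 28, len 5
add 5: [1, 8, 5, 7, 5] sum 26, len 5
add 3: [8, 5, 7, 5, 3] sum 28, len 5
Longest length seen: 8.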